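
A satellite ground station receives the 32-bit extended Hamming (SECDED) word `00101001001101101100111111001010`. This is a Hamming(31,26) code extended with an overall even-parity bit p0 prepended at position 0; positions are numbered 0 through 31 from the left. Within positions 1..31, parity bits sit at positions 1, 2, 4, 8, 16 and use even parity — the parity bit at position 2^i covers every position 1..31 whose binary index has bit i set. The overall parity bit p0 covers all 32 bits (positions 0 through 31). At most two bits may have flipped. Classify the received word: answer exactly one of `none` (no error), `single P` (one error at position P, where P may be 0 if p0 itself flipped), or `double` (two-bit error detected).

s1: b1⊕b3⊕b5⊕b7⊕b9⊕b11⊕b13⊕b15⊕b17⊕b19⊕b21⊕b23⊕b25⊕b27⊕b29⊕b31 = 0⊕0⊕0⊕1⊕0⊕1⊕1⊕0⊕1⊕0⊕1⊕1⊕1⊕0⊕0⊕0 = 1
s2: b2⊕b3⊕b6⊕b7⊕b10⊕b11⊕b14⊕b15⊕b18⊕b19⊕b22⊕b23⊕b26⊕b27⊕b30⊕b31 = 1⊕0⊕0⊕1⊕1⊕1⊕1⊕0⊕0⊕0⊕1⊕1⊕0⊕0⊕1⊕0 = 0
s4: b4⊕b5⊕b6⊕b7⊕b12⊕b13⊕b14⊕b15⊕b20⊕b21⊕b22⊕b23⊕b28⊕b29⊕b30⊕b31 = 1⊕0⊕0⊕1⊕0⊕1⊕1⊕0⊕1⊕1⊕1⊕1⊕1⊕0⊕1⊕0 = 0
s8: b8⊕b9⊕b10⊕b11⊕b12⊕b13⊕b14⊕b15⊕b24⊕b25⊕b26⊕b27⊕b28⊕b29⊕b30⊕b31 = 0⊕0⊕1⊕1⊕0⊕1⊕1⊕0⊕1⊕1⊕0⊕0⊕1⊕0⊕1⊕0 = 0
s16: b16⊕b17⊕b18⊕b19⊕b20⊕b21⊕b22⊕b23⊕b24⊕b25⊕b26⊕b27⊕b28⊕b29⊕b30⊕b31 = 1⊕1⊕0⊕0⊕1⊕1⊕1⊕1⊕1⊕1⊕0⊕0⊕1⊕0⊕1⊕0 = 0
Syndrome (s16...s1) = 00001 → position 1.
Overall parity (XOR of all 32 bits, including p0): 0⊕0⊕1⊕0⊕1⊕0⊕0⊕1⊕0⊕0⊕1⊕1⊕0⊕1⊕1⊕0⊕1⊕1⊕0⊕0⊕1⊕1⊕1⊕1⊕1⊕1⊕0⊕0⊕1⊕0⊕1⊕0 = 1
Overall=1, syndrome position=1 → single-bit error at position 1.

single 1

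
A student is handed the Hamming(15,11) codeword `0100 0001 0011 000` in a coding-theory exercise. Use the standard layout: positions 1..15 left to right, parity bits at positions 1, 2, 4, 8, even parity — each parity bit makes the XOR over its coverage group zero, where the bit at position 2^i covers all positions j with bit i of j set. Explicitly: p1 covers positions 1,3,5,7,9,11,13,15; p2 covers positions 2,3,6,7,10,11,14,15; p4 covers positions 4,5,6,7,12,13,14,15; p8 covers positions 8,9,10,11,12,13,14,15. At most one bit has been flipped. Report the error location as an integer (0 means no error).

s1: b1⊕b3⊕b5⊕b7⊕b9⊕b11⊕b13⊕b15 = 0⊕0⊕0⊕0⊕0⊕1⊕0⊕0 = 1
s2: b2⊕b3⊕b6⊕b7⊕b10⊕b11⊕b14⊕b15 = 1⊕0⊕0⊕0⊕0⊕1⊕0⊕0 = 0
s4: b4⊕b5⊕b6⊕b7⊕b12⊕b13⊕b14⊕b15 = 0⊕0⊕0⊕0⊕1⊕0⊕0⊕0 = 1
s8: b8⊕b9⊕b10⊕b11⊕b12⊕b13⊕b14⊕b15 = 1⊕0⊕0⊕1⊕1⊕0⊕0⊕0 = 1
Syndrome (s8...s1) = 1101 → position 13.

13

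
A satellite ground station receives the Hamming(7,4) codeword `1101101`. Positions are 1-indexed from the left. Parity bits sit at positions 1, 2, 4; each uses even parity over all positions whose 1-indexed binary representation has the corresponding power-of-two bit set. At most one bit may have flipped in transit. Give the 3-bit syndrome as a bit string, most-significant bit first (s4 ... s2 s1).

101

s1: b1⊕b3⊕b5⊕b7 = 1⊕0⊕1⊕1 = 1
s2: b2⊕b3⊕b6⊕b7 = 1⊕0⊕0⊕1 = 0
s4: b4⊕b5⊕b6⊕b7 = 1⊕1⊕0⊕1 = 1
Syndrome (s4...s1) = 101 → position 5.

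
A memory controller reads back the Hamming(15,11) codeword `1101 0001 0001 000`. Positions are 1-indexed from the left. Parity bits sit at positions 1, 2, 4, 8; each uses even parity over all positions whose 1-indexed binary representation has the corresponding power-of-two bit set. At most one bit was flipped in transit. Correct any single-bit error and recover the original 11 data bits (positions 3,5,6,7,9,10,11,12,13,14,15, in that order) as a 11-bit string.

10000001000

s1: b1⊕b3⊕b5⊕b7⊕b9⊕b11⊕b13⊕b15 = 1⊕0⊕0⊕0⊕0⊕0⊕0⊕0 = 1
s2: b2⊕b3⊕b6⊕b7⊕b10⊕b11⊕b14⊕b15 = 1⊕0⊕0⊕0⊕0⊕0⊕0⊕0 = 1
s4: b4⊕b5⊕b6⊕b7⊕b12⊕b13⊕b14⊕b15 = 1⊕0⊕0⊕0⊕1⊕0⊕0⊕0 = 0
s8: b8⊕b9⊕b10⊕b11⊕b12⊕b13⊕b14⊕b15 = 1⊕0⊕0⊕0⊕1⊕0⊕0⊕0 = 0
Syndrome (s8...s1) = 0011 → position 3.
Flip bit 3: corrected codeword = 111100010001000
Data bits at positions 3,5,6,7,9,10,11,12,13,14,15: 10000001000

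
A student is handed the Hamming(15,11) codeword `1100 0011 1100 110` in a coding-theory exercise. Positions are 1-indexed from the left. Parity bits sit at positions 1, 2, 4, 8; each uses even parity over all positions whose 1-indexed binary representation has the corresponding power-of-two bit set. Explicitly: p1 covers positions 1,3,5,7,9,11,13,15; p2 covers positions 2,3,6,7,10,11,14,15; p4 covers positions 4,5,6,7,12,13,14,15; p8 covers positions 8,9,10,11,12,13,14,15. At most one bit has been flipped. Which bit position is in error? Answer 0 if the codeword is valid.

12

s1: b1⊕b3⊕b5⊕b7⊕b9⊕b11⊕b13⊕b15 = 1⊕0⊕0⊕1⊕1⊕0⊕1⊕0 = 0
s2: b2⊕b3⊕b6⊕b7⊕b10⊕b11⊕b14⊕b15 = 1⊕0⊕0⊕1⊕1⊕0⊕1⊕0 = 0
s4: b4⊕b5⊕b6⊕b7⊕b12⊕b13⊕b14⊕b15 = 0⊕0⊕0⊕1⊕0⊕1⊕1⊕0 = 1
s8: b8⊕b9⊕b10⊕b11⊕b12⊕b13⊕b14⊕b15 = 1⊕1⊕1⊕0⊕0⊕1⊕1⊕0 = 1
Syndrome (s8...s1) = 1100 → position 12.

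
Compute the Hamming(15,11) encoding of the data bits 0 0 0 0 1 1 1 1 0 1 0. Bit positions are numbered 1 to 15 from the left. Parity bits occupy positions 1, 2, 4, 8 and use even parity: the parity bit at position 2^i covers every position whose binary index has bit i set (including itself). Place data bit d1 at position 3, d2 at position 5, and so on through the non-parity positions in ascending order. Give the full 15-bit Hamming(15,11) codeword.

Place data bits at non-power-of-two positions: b3=0, b5=0, b6=0, b7=0, b9=1, b10=1, b11=1, b12=1, b13=0, b14=1, b15=0.
p1 = XOR of data positions {3,5,7,9,11,13,15} = 0⊕0⊕0⊕1⊕1⊕0⊕0 = 0
p2 = XOR of data positions {3,6,7,10,11,14,15} = 0⊕0⊕0⊕1⊕1⊕1⊕0 = 1
p4 = XOR of data positions {5,6,7,12,13,14,15} = 0⊕0⊕0⊕1⊕0⊕1⊕0 = 0
p8 = XOR of data positions {9,10,11,12,13,14,15} = 1⊕1⊕1⊕1⊕0⊕1⊕0 = 1
Codeword b1..b15 = 010000011111010

010000011111010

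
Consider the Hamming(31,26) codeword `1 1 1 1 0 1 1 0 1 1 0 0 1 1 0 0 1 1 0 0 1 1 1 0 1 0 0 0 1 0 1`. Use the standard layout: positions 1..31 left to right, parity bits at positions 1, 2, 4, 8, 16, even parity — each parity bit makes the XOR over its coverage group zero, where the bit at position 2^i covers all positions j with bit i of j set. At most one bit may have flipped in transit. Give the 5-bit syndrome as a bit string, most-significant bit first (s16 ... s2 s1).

s1: b1⊕b3⊕b5⊕b7⊕b9⊕b11⊕b13⊕b15⊕b17⊕b19⊕b21⊕b23⊕b25⊕b27⊕b29⊕b31 = 1⊕1⊕0⊕1⊕1⊕0⊕1⊕0⊕1⊕0⊕1⊕1⊕1⊕0⊕1⊕1 = 1
s2: b2⊕b3⊕b6⊕b7⊕b10⊕b11⊕b14⊕b15⊕b18⊕b19⊕b22⊕b23⊕b26⊕b27⊕b30⊕b31 = 1⊕1⊕1⊕1⊕1⊕0⊕1⊕0⊕1⊕0⊕1⊕1⊕0⊕0⊕0⊕1 = 0
s4: b4⊕b5⊕b6⊕b7⊕b12⊕b13⊕b14⊕b15⊕b20⊕b21⊕b22⊕b23⊕b28⊕b29⊕b30⊕b31 = 1⊕0⊕1⊕1⊕0⊕1⊕1⊕0⊕0⊕1⊕1⊕1⊕0⊕1⊕0⊕1 = 0
s8: b8⊕b9⊕b10⊕b11⊕b12⊕b13⊕b14⊕b15⊕b24⊕b25⊕b26⊕b27⊕b28⊕b29⊕b30⊕b31 = 0⊕1⊕1⊕0⊕0⊕1⊕1⊕0⊕0⊕1⊕0⊕0⊕0⊕1⊕0⊕1 = 1
s16: b16⊕b17⊕b18⊕b19⊕b20⊕b21⊕b22⊕b23⊕b24⊕b25⊕b26⊕b27⊕b28⊕b29⊕b30⊕b31 = 0⊕1⊕1⊕0⊕0⊕1⊕1⊕1⊕0⊕1⊕0⊕0⊕0⊕1⊕0⊕1 = 0
Syndrome (s16...s1) = 01001 → position 9.

01001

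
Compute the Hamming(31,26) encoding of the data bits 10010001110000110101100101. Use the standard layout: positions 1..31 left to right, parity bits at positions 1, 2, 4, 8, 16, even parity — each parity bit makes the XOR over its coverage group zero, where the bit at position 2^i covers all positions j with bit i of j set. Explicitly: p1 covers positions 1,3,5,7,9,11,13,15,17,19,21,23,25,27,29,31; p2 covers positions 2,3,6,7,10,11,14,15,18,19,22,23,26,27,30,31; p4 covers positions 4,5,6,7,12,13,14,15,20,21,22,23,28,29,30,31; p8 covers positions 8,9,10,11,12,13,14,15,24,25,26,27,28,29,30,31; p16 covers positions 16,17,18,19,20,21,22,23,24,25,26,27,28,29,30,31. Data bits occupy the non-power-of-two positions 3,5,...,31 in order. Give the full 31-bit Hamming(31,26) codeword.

0011001100011101000110101100101

Place data bits at non-power-of-two positions: b3=1, b5=0, b6=0, b7=1, b9=0, b10=0, b11=0, b12=1, b13=1, b14=1, b15=0, b17=0, b18=0, b19=0, b20=1, b21=1, b22=0, b23=1, b24=0, b25=1, b26=1, b27=0, b28=0, b29=1, b30=0, b31=1.
p1 = XOR of data positions {3,5,7,9,11,13,15,17,19,21,23,25,27,29,31} = 1⊕0⊕1⊕0⊕0⊕1⊕0⊕0⊕0⊕1⊕1⊕1⊕0⊕1⊕1 = 0
p2 = XOR of data positions {3,6,7,10,11,14,15,18,19,22,23,26,27,30,31} = 1⊕0⊕1⊕0⊕0⊕1⊕0⊕0⊕0⊕0⊕1⊕1⊕0⊕0⊕1 = 0
p4 = XOR of data positions {5,6,7,12,13,14,15,20,21,22,23,28,29,30,31} = 0⊕0⊕1⊕1⊕1⊕1⊕0⊕1⊕1⊕0⊕1⊕0⊕1⊕0⊕1 = 1
p8 = XOR of data positions {9,10,11,12,13,14,15,24,25,26,27,28,29,30,31} = 0⊕0⊕0⊕1⊕1⊕1⊕0⊕0⊕1⊕1⊕0⊕0⊕1⊕0⊕1 = 1
p16 = XOR of data positions {17,18,19,20,21,22,23,24,25,26,27,28,29,30,31} = 0⊕0⊕0⊕1⊕1⊕0⊕1⊕0⊕1⊕1⊕0⊕0⊕1⊕0⊕1 = 1
Codeword b1..b31 = 0011001100011101000110101100101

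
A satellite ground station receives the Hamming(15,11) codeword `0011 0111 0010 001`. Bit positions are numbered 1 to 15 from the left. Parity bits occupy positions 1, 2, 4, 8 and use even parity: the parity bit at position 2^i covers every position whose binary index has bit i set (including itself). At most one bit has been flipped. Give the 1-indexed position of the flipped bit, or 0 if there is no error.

s1: b1⊕b3⊕b5⊕b7⊕b9⊕b11⊕b13⊕b15 = 0⊕1⊕0⊕1⊕0⊕1⊕0⊕1 = 0
s2: b2⊕b3⊕b6⊕b7⊕b10⊕b11⊕b14⊕b15 = 0⊕1⊕1⊕1⊕0⊕1⊕0⊕1 = 1
s4: b4⊕b5⊕b6⊕b7⊕b12⊕b13⊕b14⊕b15 = 1⊕0⊕1⊕1⊕0⊕0⊕0⊕1 = 0
s8: b8⊕b9⊕b10⊕b11⊕b12⊕b13⊕b14⊕b15 = 1⊕0⊕0⊕1⊕0⊕0⊕0⊕1 = 1
Syndrome (s8...s1) = 1010 → position 10.

10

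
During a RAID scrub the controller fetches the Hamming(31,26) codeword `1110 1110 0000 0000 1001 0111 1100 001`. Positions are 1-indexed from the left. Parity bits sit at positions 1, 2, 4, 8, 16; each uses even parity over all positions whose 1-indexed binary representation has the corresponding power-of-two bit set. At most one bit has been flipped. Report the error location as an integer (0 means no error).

s1: b1⊕b3⊕b5⊕b7⊕b9⊕b11⊕b13⊕b15⊕b17⊕b19⊕b21⊕b23⊕b25⊕b27⊕b29⊕b31 = 1⊕1⊕1⊕1⊕0⊕0⊕0⊕0⊕1⊕0⊕0⊕1⊕1⊕0⊕0⊕1 = 0
s2: b2⊕b3⊕b6⊕b7⊕b10⊕b11⊕b14⊕b15⊕b18⊕b19⊕b22⊕b23⊕b26⊕b27⊕b30⊕b31 = 1⊕1⊕1⊕1⊕0⊕0⊕0⊕0⊕0⊕0⊕1⊕1⊕1⊕0⊕0⊕1 = 0
s4: b4⊕b5⊕b6⊕b7⊕b12⊕b13⊕b14⊕b15⊕b20⊕b21⊕b22⊕b23⊕b28⊕b29⊕b30⊕b31 = 0⊕1⊕1⊕1⊕0⊕0⊕0⊕0⊕1⊕0⊕1⊕1⊕0⊕0⊕0⊕1 = 1
s8: b8⊕b9⊕b10⊕b11⊕b12⊕b13⊕b14⊕b15⊕b24⊕b25⊕b26⊕b27⊕b28⊕b29⊕b30⊕b31 = 0⊕0⊕0⊕0⊕0⊕0⊕0⊕0⊕1⊕1⊕1⊕0⊕0⊕0⊕0⊕1 = 0
s16: b16⊕b17⊕b18⊕b19⊕b20⊕b21⊕b22⊕b23⊕b24⊕b25⊕b26⊕b27⊕b28⊕b29⊕b30⊕b31 = 0⊕1⊕0⊕0⊕1⊕0⊕1⊕1⊕1⊕1⊕1⊕0⊕0⊕0⊕0⊕1 = 0
Syndrome (s16...s1) = 00100 → position 4.

4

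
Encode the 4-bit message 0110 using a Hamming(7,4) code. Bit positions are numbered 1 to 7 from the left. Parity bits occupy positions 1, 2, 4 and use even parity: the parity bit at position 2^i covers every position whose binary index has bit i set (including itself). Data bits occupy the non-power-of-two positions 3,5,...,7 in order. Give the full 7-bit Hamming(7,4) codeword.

Place data bits at non-power-of-two positions: b3=0, b5=1, b6=1, b7=0.
p1 = XOR of data positions {3,5,7} = 0⊕1⊕0 = 1
p2 = XOR of data positions {3,6,7} = 0⊕1⊕0 = 1
p4 = XOR of data positions {5,6,7} = 1⊕1⊕0 = 0
Codeword b1..b7 = 1100110

1100110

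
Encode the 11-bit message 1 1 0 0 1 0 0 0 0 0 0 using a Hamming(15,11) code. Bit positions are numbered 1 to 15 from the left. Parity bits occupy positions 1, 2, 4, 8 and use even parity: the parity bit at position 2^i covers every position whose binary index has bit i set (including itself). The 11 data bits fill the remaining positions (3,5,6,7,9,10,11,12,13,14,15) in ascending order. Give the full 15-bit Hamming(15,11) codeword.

111110011000000

Place data bits at non-power-of-two positions: b3=1, b5=1, b6=0, b7=0, b9=1, b10=0, b11=0, b12=0, b13=0, b14=0, b15=0.
p1 = XOR of data positions {3,5,7,9,11,13,15} = 1⊕1⊕0⊕1⊕0⊕0⊕0 = 1
p2 = XOR of data positions {3,6,7,10,11,14,15} = 1⊕0⊕0⊕0⊕0⊕0⊕0 = 1
p4 = XOR of data positions {5,6,7,12,13,14,15} = 1⊕0⊕0⊕0⊕0⊕0⊕0 = 1
p8 = XOR of data positions {9,10,11,12,13,14,15} = 1⊕0⊕0⊕0⊕0⊕0⊕0 = 1
Codeword b1..b15 = 111110011000000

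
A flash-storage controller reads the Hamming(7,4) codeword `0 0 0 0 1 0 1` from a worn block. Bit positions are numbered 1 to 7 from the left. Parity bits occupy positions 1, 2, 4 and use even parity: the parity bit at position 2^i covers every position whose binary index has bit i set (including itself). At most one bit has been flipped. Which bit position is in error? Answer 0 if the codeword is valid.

2

s1: b1⊕b3⊕b5⊕b7 = 0⊕0⊕1⊕1 = 0
s2: b2⊕b3⊕b6⊕b7 = 0⊕0⊕0⊕1 = 1
s4: b4⊕b5⊕b6⊕b7 = 0⊕1⊕0⊕1 = 0
Syndrome (s4...s1) = 010 → position 2.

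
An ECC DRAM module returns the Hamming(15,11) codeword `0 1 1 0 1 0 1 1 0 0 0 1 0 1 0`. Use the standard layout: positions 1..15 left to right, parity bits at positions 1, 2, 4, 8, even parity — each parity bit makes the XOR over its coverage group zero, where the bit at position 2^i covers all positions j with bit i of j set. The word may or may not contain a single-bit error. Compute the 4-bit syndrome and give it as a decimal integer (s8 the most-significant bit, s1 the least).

9

s1: b1⊕b3⊕b5⊕b7⊕b9⊕b11⊕b13⊕b15 = 0⊕1⊕1⊕1⊕0⊕0⊕0⊕0 = 1
s2: b2⊕b3⊕b6⊕b7⊕b10⊕b11⊕b14⊕b15 = 1⊕1⊕0⊕1⊕0⊕0⊕1⊕0 = 0
s4: b4⊕b5⊕b6⊕b7⊕b12⊕b13⊕b14⊕b15 = 0⊕1⊕0⊕1⊕1⊕0⊕1⊕0 = 0
s8: b8⊕b9⊕b10⊕b11⊕b12⊕b13⊕b14⊕b15 = 1⊕0⊕0⊕0⊕1⊕0⊕1⊕0 = 1
Syndrome (s8...s1) = 1001 → position 9.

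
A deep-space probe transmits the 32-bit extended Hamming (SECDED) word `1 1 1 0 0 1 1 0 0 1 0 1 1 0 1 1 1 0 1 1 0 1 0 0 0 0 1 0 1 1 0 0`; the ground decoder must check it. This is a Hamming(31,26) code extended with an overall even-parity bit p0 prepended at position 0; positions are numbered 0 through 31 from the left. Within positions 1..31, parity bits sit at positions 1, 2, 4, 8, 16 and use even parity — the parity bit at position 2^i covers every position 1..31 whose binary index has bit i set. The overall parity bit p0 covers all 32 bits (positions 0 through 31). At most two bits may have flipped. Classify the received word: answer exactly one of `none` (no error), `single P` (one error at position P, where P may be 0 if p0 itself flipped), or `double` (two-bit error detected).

single 16

s1: b1⊕b3⊕b5⊕b7⊕b9⊕b11⊕b13⊕b15⊕b17⊕b19⊕b21⊕b23⊕b25⊕b27⊕b29⊕b31 = 1⊕0⊕1⊕0⊕1⊕1⊕0⊕1⊕0⊕1⊕1⊕0⊕0⊕0⊕1⊕0 = 0
s2: b2⊕b3⊕b6⊕b7⊕b10⊕b11⊕b14⊕b15⊕b18⊕b19⊕b22⊕b23⊕b26⊕b27⊕b30⊕b31 = 1⊕0⊕1⊕0⊕0⊕1⊕1⊕1⊕1⊕1⊕0⊕0⊕1⊕0⊕0⊕0 = 0
s4: b4⊕b5⊕b6⊕b7⊕b12⊕b13⊕b14⊕b15⊕b20⊕b21⊕b22⊕b23⊕b28⊕b29⊕b30⊕b31 = 0⊕1⊕1⊕0⊕1⊕0⊕1⊕1⊕0⊕1⊕0⊕0⊕1⊕1⊕0⊕0 = 0
s8: b8⊕b9⊕b10⊕b11⊕b12⊕b13⊕b14⊕b15⊕b24⊕b25⊕b26⊕b27⊕b28⊕b29⊕b30⊕b31 = 0⊕1⊕0⊕1⊕1⊕0⊕1⊕1⊕0⊕0⊕1⊕0⊕1⊕1⊕0⊕0 = 0
s16: b16⊕b17⊕b18⊕b19⊕b20⊕b21⊕b22⊕b23⊕b24⊕b25⊕b26⊕b27⊕b28⊕b29⊕b30⊕b31 = 1⊕0⊕1⊕1⊕0⊕1⊕0⊕0⊕0⊕0⊕1⊕0⊕1⊕1⊕0⊕0 = 1
Syndrome (s16...s1) = 10000 → position 16.
Overall parity (XOR of all 32 bits, including p0): 1⊕1⊕1⊕0⊕0⊕1⊕1⊕0⊕0⊕1⊕0⊕1⊕1⊕0⊕1⊕1⊕1⊕0⊕1⊕1⊕0⊕1⊕0⊕0⊕0⊕0⊕1⊕0⊕1⊕1⊕0⊕0 = 1
Overall=1, syndrome position=16 → single-bit error at position 16.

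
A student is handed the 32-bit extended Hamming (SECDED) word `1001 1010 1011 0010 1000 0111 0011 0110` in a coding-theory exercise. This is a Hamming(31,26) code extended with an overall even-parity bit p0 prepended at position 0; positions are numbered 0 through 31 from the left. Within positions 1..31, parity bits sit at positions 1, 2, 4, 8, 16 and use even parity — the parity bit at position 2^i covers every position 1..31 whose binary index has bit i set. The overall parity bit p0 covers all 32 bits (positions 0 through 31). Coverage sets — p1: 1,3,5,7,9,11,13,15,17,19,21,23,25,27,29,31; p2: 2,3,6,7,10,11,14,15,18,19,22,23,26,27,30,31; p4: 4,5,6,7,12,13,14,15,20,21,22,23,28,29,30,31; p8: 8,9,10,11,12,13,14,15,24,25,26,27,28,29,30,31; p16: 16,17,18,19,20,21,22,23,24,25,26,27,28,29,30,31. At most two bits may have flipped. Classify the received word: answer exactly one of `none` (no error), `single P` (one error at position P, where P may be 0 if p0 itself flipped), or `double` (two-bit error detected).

s1: b1⊕b3⊕b5⊕b7⊕b9⊕b11⊕b13⊕b15⊕b17⊕b19⊕b21⊕b23⊕b25⊕b27⊕b29⊕b31 = 0⊕1⊕0⊕0⊕0⊕1⊕0⊕0⊕0⊕0⊕1⊕1⊕0⊕1⊕1⊕0 = 0
s2: b2⊕b3⊕b6⊕b7⊕b10⊕b11⊕b14⊕b15⊕b18⊕b19⊕b22⊕b23⊕b26⊕b27⊕b30⊕b31 = 0⊕1⊕1⊕0⊕1⊕1⊕1⊕0⊕0⊕0⊕1⊕1⊕1⊕1⊕1⊕0 = 0
s4: b4⊕b5⊕b6⊕b7⊕b12⊕b13⊕b14⊕b15⊕b20⊕b21⊕b22⊕b23⊕b28⊕b29⊕b30⊕b31 = 1⊕0⊕1⊕0⊕0⊕0⊕1⊕0⊕0⊕1⊕1⊕1⊕0⊕1⊕1⊕0 = 0
s8: b8⊕b9⊕b10⊕b11⊕b12⊕b13⊕b14⊕b15⊕b24⊕b25⊕b26⊕b27⊕b28⊕b29⊕b30⊕b31 = 1⊕0⊕1⊕1⊕0⊕0⊕1⊕0⊕0⊕0⊕1⊕1⊕0⊕1⊕1⊕0 = 0
s16: b16⊕b17⊕b18⊕b19⊕b20⊕b21⊕b22⊕b23⊕b24⊕b25⊕b26⊕b27⊕b28⊕b29⊕b30⊕b31 = 1⊕0⊕0⊕0⊕0⊕1⊕1⊕1⊕0⊕0⊕1⊕1⊕0⊕1⊕1⊕0 = 0
Syndrome (s16...s1) = 00000 → position 0 (no error).
Overall parity (XOR of all 32 bits, including p0): 1⊕0⊕0⊕1⊕1⊕0⊕1⊕0⊕1⊕0⊕1⊕1⊕0⊕0⊕1⊕0⊕1⊕0⊕0⊕0⊕0⊕1⊕1⊕1⊕0⊕0⊕1⊕1⊕0⊕1⊕1⊕0 = 0
Overall=0, syndrome position=0 → no error.

none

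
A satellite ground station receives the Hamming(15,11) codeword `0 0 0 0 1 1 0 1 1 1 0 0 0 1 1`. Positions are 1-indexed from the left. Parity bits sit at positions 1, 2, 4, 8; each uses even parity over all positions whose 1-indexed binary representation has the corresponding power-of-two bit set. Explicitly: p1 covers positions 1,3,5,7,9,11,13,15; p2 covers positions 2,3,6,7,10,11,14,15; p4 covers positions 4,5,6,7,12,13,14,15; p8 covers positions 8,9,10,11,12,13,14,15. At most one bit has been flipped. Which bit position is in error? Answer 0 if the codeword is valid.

s1: b1⊕b3⊕b5⊕b7⊕b9⊕b11⊕b13⊕b15 = 0⊕0⊕1⊕0⊕1⊕0⊕0⊕1 = 1
s2: b2⊕b3⊕b6⊕b7⊕b10⊕b11⊕b14⊕b15 = 0⊕0⊕1⊕0⊕1⊕0⊕1⊕1 = 0
s4: b4⊕b5⊕b6⊕b7⊕b12⊕b13⊕b14⊕b15 = 0⊕1⊕1⊕0⊕0⊕0⊕1⊕1 = 0
s8: b8⊕b9⊕b10⊕b11⊕b12⊕b13⊕b14⊕b15 = 1⊕1⊕1⊕0⊕0⊕0⊕1⊕1 = 1
Syndrome (s8...s1) = 1001 → position 9.

9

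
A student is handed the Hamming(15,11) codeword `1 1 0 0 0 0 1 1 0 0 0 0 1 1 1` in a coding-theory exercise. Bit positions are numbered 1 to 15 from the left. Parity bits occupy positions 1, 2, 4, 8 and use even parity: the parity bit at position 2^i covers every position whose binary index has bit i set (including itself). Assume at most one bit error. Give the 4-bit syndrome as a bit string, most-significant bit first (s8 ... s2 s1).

0000

s1: b1⊕b3⊕b5⊕b7⊕b9⊕b11⊕b13⊕b15 = 1⊕0⊕0⊕1⊕0⊕0⊕1⊕1 = 0
s2: b2⊕b3⊕b6⊕b7⊕b10⊕b11⊕b14⊕b15 = 1⊕0⊕0⊕1⊕0⊕0⊕1⊕1 = 0
s4: b4⊕b5⊕b6⊕b7⊕b12⊕b13⊕b14⊕b15 = 0⊕0⊕0⊕1⊕0⊕1⊕1⊕1 = 0
s8: b8⊕b9⊕b10⊕b11⊕b12⊕b13⊕b14⊕b15 = 1⊕0⊕0⊕0⊕0⊕1⊕1⊕1 = 0
Syndrome (s8...s1) = 0000 → position 0 (no error).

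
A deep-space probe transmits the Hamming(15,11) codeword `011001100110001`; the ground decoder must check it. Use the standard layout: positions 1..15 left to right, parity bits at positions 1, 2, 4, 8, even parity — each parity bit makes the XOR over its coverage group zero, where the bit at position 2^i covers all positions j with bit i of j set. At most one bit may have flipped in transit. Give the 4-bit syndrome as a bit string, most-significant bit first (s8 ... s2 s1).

s1: b1⊕b3⊕b5⊕b7⊕b9⊕b11⊕b13⊕b15 = 0⊕1⊕0⊕1⊕0⊕1⊕0⊕1 = 0
s2: b2⊕b3⊕b6⊕b7⊕b10⊕b11⊕b14⊕b15 = 1⊕1⊕1⊕1⊕1⊕1⊕0⊕1 = 1
s4: b4⊕b5⊕b6⊕b7⊕b12⊕b13⊕b14⊕b15 = 0⊕0⊕1⊕1⊕0⊕0⊕0⊕1 = 1
s8: b8⊕b9⊕b10⊕b11⊕b12⊕b13⊕b14⊕b15 = 0⊕0⊕1⊕1⊕0⊕0⊕0⊕1 = 1
Syndrome (s8...s1) = 1110 → position 14.

1110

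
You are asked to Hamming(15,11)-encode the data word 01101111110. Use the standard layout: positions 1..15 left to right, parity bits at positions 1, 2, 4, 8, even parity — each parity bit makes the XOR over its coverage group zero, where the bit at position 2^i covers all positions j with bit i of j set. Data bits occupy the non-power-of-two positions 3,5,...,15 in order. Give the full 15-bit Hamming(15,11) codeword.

Place data bits at non-power-of-two positions: b3=0, b5=1, b6=1, b7=0, b9=1, b10=1, b11=1, b12=1, b13=1, b14=1, b15=0.
p1 = XOR of data positions {3,5,7,9,11,13,15} = 0⊕1⊕0⊕1⊕1⊕1⊕0 = 0
p2 = XOR of data positions {3,6,7,10,11,14,15} = 0⊕1⊕0⊕1⊕1⊕1⊕0 = 0
p4 = XOR of data positions {5,6,7,12,13,14,15} = 1⊕1⊕0⊕1⊕1⊕1⊕0 = 1
p8 = XOR of data positions {9,10,11,12,13,14,15} = 1⊕1⊕1⊕1⊕1⊕1⊕0 = 0
Codeword b1..b15 = 000111001111110

000111001111110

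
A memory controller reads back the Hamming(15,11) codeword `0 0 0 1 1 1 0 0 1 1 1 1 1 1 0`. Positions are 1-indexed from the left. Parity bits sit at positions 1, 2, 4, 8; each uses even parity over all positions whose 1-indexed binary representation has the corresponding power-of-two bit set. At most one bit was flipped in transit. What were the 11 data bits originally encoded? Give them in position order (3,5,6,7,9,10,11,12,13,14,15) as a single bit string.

01101111110

s1: b1⊕b3⊕b5⊕b7⊕b9⊕b11⊕b13⊕b15 = 0⊕0⊕1⊕0⊕1⊕1⊕1⊕0 = 0
s2: b2⊕b3⊕b6⊕b7⊕b10⊕b11⊕b14⊕b15 = 0⊕0⊕1⊕0⊕1⊕1⊕1⊕0 = 0
s4: b4⊕b5⊕b6⊕b7⊕b12⊕b13⊕b14⊕b15 = 1⊕1⊕1⊕0⊕1⊕1⊕1⊕0 = 0
s8: b8⊕b9⊕b10⊕b11⊕b12⊕b13⊕b14⊕b15 = 0⊕1⊕1⊕1⊕1⊕1⊕1⊕0 = 0
Syndrome (s8...s1) = 0000 → position 0 (no error).
No correction needed.
Data bits at positions 3,5,6,7,9,10,11,12,13,14,15: 01101111110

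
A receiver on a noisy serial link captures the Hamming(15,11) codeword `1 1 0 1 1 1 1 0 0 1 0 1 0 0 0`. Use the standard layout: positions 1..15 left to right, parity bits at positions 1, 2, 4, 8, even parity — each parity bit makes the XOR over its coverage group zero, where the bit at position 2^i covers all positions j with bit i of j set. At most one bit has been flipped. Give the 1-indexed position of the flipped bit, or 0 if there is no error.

5

s1: b1⊕b3⊕b5⊕b7⊕b9⊕b11⊕b13⊕b15 = 1⊕0⊕1⊕1⊕0⊕0⊕0⊕0 = 1
s2: b2⊕b3⊕b6⊕b7⊕b10⊕b11⊕b14⊕b15 = 1⊕0⊕1⊕1⊕1⊕0⊕0⊕0 = 0
s4: b4⊕b5⊕b6⊕b7⊕b12⊕b13⊕b14⊕b15 = 1⊕1⊕1⊕1⊕1⊕0⊕0⊕0 = 1
s8: b8⊕b9⊕b10⊕b11⊕b12⊕b13⊕b14⊕b15 = 0⊕0⊕1⊕0⊕1⊕0⊕0⊕0 = 0
Syndrome (s8...s1) = 0101 → position 5.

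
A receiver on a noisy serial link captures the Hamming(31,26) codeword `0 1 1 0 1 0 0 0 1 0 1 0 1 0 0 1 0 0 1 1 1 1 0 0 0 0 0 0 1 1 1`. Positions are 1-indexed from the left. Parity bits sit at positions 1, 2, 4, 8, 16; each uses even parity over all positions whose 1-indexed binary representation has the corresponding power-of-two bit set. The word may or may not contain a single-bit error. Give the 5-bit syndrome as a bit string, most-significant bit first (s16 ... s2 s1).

00011

s1: b1⊕b3⊕b5⊕b7⊕b9⊕b11⊕b13⊕b15⊕b17⊕b19⊕b21⊕b23⊕b25⊕b27⊕b29⊕b31 = 0⊕1⊕1⊕0⊕1⊕1⊕1⊕0⊕0⊕1⊕1⊕0⊕0⊕0⊕1⊕1 = 1
s2: b2⊕b3⊕b6⊕b7⊕b10⊕b11⊕b14⊕b15⊕b18⊕b19⊕b22⊕b23⊕b26⊕b27⊕b30⊕b31 = 1⊕1⊕0⊕0⊕0⊕1⊕0⊕0⊕0⊕1⊕1⊕0⊕0⊕0⊕1⊕1 = 1
s4: b4⊕b5⊕b6⊕b7⊕b12⊕b13⊕b14⊕b15⊕b20⊕b21⊕b22⊕b23⊕b28⊕b29⊕b30⊕b31 = 0⊕1⊕0⊕0⊕0⊕1⊕0⊕0⊕1⊕1⊕1⊕0⊕0⊕1⊕1⊕1 = 0
s8: b8⊕b9⊕b10⊕b11⊕b12⊕b13⊕b14⊕b15⊕b24⊕b25⊕b26⊕b27⊕b28⊕b29⊕b30⊕b31 = 0⊕1⊕0⊕1⊕0⊕1⊕0⊕0⊕0⊕0⊕0⊕0⊕0⊕1⊕1⊕1 = 0
s16: b16⊕b17⊕b18⊕b19⊕b20⊕b21⊕b22⊕b23⊕b24⊕b25⊕b26⊕b27⊕b28⊕b29⊕b30⊕b31 = 1⊕0⊕0⊕1⊕1⊕1⊕1⊕0⊕0⊕0⊕0⊕0⊕0⊕1⊕1⊕1 = 0
Syndrome (s16...s1) = 00011 → position 3.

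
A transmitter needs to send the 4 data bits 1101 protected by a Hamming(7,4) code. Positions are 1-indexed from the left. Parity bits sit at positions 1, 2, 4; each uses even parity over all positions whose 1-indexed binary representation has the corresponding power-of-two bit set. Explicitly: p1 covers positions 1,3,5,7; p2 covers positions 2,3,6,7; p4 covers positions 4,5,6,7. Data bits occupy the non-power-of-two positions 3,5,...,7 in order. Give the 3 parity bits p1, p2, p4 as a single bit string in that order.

Place data bits at non-power-of-two positions: b3=1, b5=1, b6=0, b7=1.
p1 = XOR of data positions {3,5,7} = 1⊕1⊕1 = 1
p2 = XOR of data positions {3,6,7} = 1⊕0⊕1 = 0
p4 = XOR of data positions {5,6,7} = 1⊕0⊕1 = 0
Parity bits p1,p2,p4 = 100

100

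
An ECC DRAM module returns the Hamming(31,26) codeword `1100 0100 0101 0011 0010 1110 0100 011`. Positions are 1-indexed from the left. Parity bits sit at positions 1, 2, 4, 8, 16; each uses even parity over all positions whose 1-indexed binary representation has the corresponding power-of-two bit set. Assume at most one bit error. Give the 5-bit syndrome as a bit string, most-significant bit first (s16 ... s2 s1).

s1: b1⊕b3⊕b5⊕b7⊕b9⊕b11⊕b13⊕b15⊕b17⊕b19⊕b21⊕b23⊕b25⊕b27⊕b29⊕b31 = 1⊕0⊕0⊕0⊕0⊕0⊕0⊕1⊕0⊕1⊕1⊕1⊕0⊕0⊕0⊕1 = 0
s2: b2⊕b3⊕b6⊕b7⊕b10⊕b11⊕b14⊕b15⊕b18⊕b19⊕b22⊕b23⊕b26⊕b27⊕b30⊕b31 = 1⊕0⊕1⊕0⊕1⊕0⊕0⊕1⊕0⊕1⊕1⊕1⊕1⊕0⊕1⊕1 = 0
s4: b4⊕b5⊕b6⊕b7⊕b12⊕b13⊕b14⊕b15⊕b20⊕b21⊕b22⊕b23⊕b28⊕b29⊕b30⊕b31 = 0⊕0⊕1⊕0⊕1⊕0⊕0⊕1⊕0⊕1⊕1⊕1⊕0⊕0⊕1⊕1 = 0
s8: b8⊕b9⊕b10⊕b11⊕b12⊕b13⊕b14⊕b15⊕b24⊕b25⊕b26⊕b27⊕b28⊕b29⊕b30⊕b31 = 0⊕0⊕1⊕0⊕1⊕0⊕0⊕1⊕0⊕0⊕1⊕0⊕0⊕0⊕1⊕1 = 0
s16: b16⊕b17⊕b18⊕b19⊕b20⊕b21⊕b22⊕b23⊕b24⊕b25⊕b26⊕b27⊕b28⊕b29⊕b30⊕b31 = 1⊕0⊕0⊕1⊕0⊕1⊕1⊕1⊕0⊕0⊕1⊕0⊕0⊕0⊕1⊕1 = 0
Syndrome (s16...s1) = 00000 → position 0 (no error).

00000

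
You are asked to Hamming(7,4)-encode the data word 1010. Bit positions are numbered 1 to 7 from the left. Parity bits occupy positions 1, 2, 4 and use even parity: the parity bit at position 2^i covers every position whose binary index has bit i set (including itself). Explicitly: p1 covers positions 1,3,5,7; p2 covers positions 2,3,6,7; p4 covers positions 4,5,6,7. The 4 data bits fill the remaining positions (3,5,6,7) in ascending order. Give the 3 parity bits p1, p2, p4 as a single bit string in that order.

Place data bits at non-power-of-two positions: b3=1, b5=0, b6=1, b7=0.
p1 = XOR of data positions {3,5,7} = 1⊕0⊕0 = 1
p2 = XOR of data positions {3,6,7} = 1⊕1⊕0 = 0
p4 = XOR of data positions {5,6,7} = 0⊕1⊕0 = 1
Parity bits p1,p2,p4 = 101

101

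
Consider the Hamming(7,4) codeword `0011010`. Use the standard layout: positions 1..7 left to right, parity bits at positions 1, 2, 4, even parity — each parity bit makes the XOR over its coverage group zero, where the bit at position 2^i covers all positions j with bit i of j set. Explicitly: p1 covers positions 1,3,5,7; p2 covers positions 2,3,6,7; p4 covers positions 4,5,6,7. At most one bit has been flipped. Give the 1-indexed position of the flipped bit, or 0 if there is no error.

s1: b1⊕b3⊕b5⊕b7 = 0⊕1⊕0⊕0 = 1
s2: b2⊕b3⊕b6⊕b7 = 0⊕1⊕1⊕0 = 0
s4: b4⊕b5⊕b6⊕b7 = 1⊕0⊕1⊕0 = 0
Syndrome (s4...s1) = 001 → position 1.

1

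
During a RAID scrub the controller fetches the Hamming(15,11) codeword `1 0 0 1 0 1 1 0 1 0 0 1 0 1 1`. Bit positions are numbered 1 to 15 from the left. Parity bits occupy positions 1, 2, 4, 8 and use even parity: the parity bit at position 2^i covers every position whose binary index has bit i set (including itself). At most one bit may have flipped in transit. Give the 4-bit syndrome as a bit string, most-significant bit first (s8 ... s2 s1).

s1: b1⊕b3⊕b5⊕b7⊕b9⊕b11⊕b13⊕b15 = 1⊕0⊕0⊕1⊕1⊕0⊕0⊕1 = 0
s2: b2⊕b3⊕b6⊕b7⊕b10⊕b11⊕b14⊕b15 = 0⊕0⊕1⊕1⊕0⊕0⊕1⊕1 = 0
s4: b4⊕b5⊕b6⊕b7⊕b12⊕b13⊕b14⊕b15 = 1⊕0⊕1⊕1⊕1⊕0⊕1⊕1 = 0
s8: b8⊕b9⊕b10⊕b11⊕b12⊕b13⊕b14⊕b15 = 0⊕1⊕0⊕0⊕1⊕0⊕1⊕1 = 0
Syndrome (s8...s1) = 0000 → position 0 (no error).

0000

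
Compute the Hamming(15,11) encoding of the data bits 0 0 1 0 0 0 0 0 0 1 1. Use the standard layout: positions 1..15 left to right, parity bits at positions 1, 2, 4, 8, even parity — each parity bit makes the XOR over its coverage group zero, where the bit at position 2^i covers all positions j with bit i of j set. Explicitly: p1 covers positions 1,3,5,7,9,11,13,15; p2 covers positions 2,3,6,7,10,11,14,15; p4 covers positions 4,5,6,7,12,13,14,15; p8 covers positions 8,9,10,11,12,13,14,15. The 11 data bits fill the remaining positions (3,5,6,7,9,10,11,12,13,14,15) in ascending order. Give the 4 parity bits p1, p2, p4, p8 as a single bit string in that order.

1110

Place data bits at non-power-of-two positions: b3=0, b5=0, b6=1, b7=0, b9=0, b10=0, b11=0, b12=0, b13=0, b14=1, b15=1.
p1 = XOR of data positions {3,5,7,9,11,13,15} = 0⊕0⊕0⊕0⊕0⊕0⊕1 = 1
p2 = XOR of data positions {3,6,7,10,11,14,15} = 0⊕1⊕0⊕0⊕0⊕1⊕1 = 1
p4 = XOR of data positions {5,6,7,12,13,14,15} = 0⊕1⊕0⊕0⊕0⊕1⊕1 = 1
p8 = XOR of data positions {9,10,11,12,13,14,15} = 0⊕0⊕0⊕0⊕0⊕1⊕1 = 0
Parity bits p1,p2,p4,p8 = 1110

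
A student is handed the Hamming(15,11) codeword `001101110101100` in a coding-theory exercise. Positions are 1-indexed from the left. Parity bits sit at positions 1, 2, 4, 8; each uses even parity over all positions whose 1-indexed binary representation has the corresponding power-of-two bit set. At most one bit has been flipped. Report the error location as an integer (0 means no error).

s1: b1⊕b3⊕b5⊕b7⊕b9⊕b11⊕b13⊕b15 = 0⊕1⊕0⊕1⊕0⊕0⊕1⊕0 = 1
s2: b2⊕b3⊕b6⊕b7⊕b10⊕b11⊕b14⊕b15 = 0⊕1⊕1⊕1⊕1⊕0⊕0⊕0 = 0
s4: b4⊕b5⊕b6⊕b7⊕b12⊕b13⊕b14⊕b15 = 1⊕0⊕1⊕1⊕1⊕1⊕0⊕0 = 1
s8: b8⊕b9⊕b10⊕b11⊕b12⊕b13⊕b14⊕b15 = 1⊕0⊕1⊕0⊕1⊕1⊕0⊕0 = 0
Syndrome (s8...s1) = 0101 → position 5.

5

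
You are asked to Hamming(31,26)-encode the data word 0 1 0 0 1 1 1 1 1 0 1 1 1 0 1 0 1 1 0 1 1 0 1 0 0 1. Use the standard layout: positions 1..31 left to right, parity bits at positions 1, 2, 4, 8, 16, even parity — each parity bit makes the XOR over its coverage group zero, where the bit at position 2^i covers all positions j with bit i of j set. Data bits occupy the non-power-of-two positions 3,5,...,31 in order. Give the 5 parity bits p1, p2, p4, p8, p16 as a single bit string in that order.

10101

Place data bits at non-power-of-two positions: b3=0, b5=1, b6=0, b7=0, b9=1, b10=1, b11=1, b12=1, b13=1, b14=0, b15=1, b17=1, b18=1, b19=0, b20=1, b21=0, b22=1, b23=1, b24=0, b25=1, b26=1, b27=0, b28=1, b29=0, b30=0, b31=1.
p1 = XOR of data positions {3,5,7,9,11,13,15,17,19,21,23,25,27,29,31} = 0⊕1⊕0⊕1⊕1⊕1⊕1⊕1⊕0⊕0⊕1⊕1⊕0⊕0⊕1 = 1
p2 = XOR of data positions {3,6,7,10,11,14,15,18,19,22,23,26,27,30,31} = 0⊕0⊕0⊕1⊕1⊕0⊕1⊕1⊕0⊕1⊕1⊕1⊕0⊕0⊕1 = 0
p4 = XOR of data positions {5,6,7,12,13,14,15,20,21,22,23,28,29,30,31} = 1⊕0⊕0⊕1⊕1⊕0⊕1⊕1⊕0⊕1⊕1⊕1⊕0⊕0⊕1 = 1
p8 = XOR of data positions {9,10,11,12,13,14,15,24,25,26,27,28,29,30,31} = 1⊕1⊕1⊕1⊕1⊕0⊕1⊕0⊕1⊕1⊕0⊕1⊕0⊕0⊕1 = 0
p16 = XOR of data positions {17,18,19,20,21,22,23,24,25,26,27,28,29,30,31} = 1⊕1⊕0⊕1⊕0⊕1⊕1⊕0⊕1⊕1⊕0⊕1⊕0⊕0⊕1 = 1
Parity bits p1,p2,p4,p8,p16 = 10101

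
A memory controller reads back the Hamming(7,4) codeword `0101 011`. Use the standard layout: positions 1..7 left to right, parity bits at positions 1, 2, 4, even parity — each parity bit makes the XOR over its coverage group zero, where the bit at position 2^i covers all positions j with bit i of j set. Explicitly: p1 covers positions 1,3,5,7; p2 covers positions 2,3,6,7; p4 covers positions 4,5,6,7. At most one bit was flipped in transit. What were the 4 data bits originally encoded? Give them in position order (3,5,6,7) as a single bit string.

s1: b1⊕b3⊕b5⊕b7 = 0⊕0⊕0⊕1 = 1
s2: b2⊕b3⊕b6⊕b7 = 1⊕0⊕1⊕1 = 1
s4: b4⊕b5⊕b6⊕b7 = 1⊕0⊕1⊕1 = 1
Syndrome (s4...s1) = 111 → position 7.
Flip bit 7: corrected codeword = 0101010
Data bits at positions 3,5,6,7: 0010

0010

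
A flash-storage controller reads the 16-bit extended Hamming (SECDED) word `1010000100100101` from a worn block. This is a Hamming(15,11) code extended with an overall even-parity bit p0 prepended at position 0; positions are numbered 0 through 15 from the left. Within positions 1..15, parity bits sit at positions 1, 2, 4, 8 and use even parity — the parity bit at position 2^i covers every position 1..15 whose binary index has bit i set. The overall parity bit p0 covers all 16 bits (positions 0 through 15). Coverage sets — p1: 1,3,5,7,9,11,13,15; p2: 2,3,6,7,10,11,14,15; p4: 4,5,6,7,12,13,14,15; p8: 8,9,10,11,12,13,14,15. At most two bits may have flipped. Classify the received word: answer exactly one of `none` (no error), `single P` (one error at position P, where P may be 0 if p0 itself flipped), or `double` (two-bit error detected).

double

s1: b1⊕b3⊕b5⊕b7⊕b9⊕b11⊕b13⊕b15 = 0⊕0⊕0⊕1⊕0⊕0⊕1⊕1 = 1
s2: b2⊕b3⊕b6⊕b7⊕b10⊕b11⊕b14⊕b15 = 1⊕0⊕0⊕1⊕1⊕0⊕0⊕1 = 0
s4: b4⊕b5⊕b6⊕b7⊕b12⊕b13⊕b14⊕b15 = 0⊕0⊕0⊕1⊕0⊕1⊕0⊕1 = 1
s8: b8⊕b9⊕b10⊕b11⊕b12⊕b13⊕b14⊕b15 = 0⊕0⊕1⊕0⊕0⊕1⊕0⊕1 = 1
Syndrome (s8...s1) = 1101 → position 13.
Overall parity (XOR of all 16 bits, including p0): 1⊕0⊕1⊕0⊕0⊕0⊕0⊕1⊕0⊕0⊕1⊕0⊕0⊕1⊕0⊕1 = 0
Overall=0, syndrome position=13 → double-bit error detected (uncorrectable).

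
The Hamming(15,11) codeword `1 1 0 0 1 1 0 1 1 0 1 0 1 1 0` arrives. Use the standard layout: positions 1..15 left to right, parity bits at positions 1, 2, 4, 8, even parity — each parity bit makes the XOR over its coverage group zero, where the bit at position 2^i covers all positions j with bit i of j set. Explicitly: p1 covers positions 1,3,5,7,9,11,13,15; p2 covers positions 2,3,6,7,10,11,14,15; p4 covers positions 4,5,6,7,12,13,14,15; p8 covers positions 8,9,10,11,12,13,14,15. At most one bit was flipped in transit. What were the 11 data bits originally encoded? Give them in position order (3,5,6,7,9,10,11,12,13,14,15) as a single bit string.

s1: b1⊕b3⊕b5⊕b7⊕b9⊕b11⊕b13⊕b15 = 1⊕0⊕1⊕0⊕1⊕1⊕1⊕0 = 1
s2: b2⊕b3⊕b6⊕b7⊕b10⊕b11⊕b14⊕b15 = 1⊕0⊕1⊕0⊕0⊕1⊕1⊕0 = 0
s4: b4⊕b5⊕b6⊕b7⊕b12⊕b13⊕b14⊕b15 = 0⊕1⊕1⊕0⊕0⊕1⊕1⊕0 = 0
s8: b8⊕b9⊕b10⊕b11⊕b12⊕b13⊕b14⊕b15 = 1⊕1⊕0⊕1⊕0⊕1⊕1⊕0 = 1
Syndrome (s8...s1) = 1001 → position 9.
Flip bit 9: corrected codeword = 110011010010110
Data bits at positions 3,5,6,7,9,10,11,12,13,14,15: 01100010110

01100010110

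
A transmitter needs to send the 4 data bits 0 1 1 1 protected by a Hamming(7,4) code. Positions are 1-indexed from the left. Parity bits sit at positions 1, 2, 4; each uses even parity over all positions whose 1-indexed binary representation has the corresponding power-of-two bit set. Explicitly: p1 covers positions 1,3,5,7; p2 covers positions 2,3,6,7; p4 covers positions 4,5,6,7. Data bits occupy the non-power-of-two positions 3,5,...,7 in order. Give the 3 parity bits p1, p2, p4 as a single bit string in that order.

Place data bits at non-power-of-two positions: b3=0, b5=1, b6=1, b7=1.
p1 = XOR of data positions {3,5,7} = 0⊕1⊕1 = 0
p2 = XOR of data positions {3,6,7} = 0⊕1⊕1 = 0
p4 = XOR of data positions {5,6,7} = 1⊕1⊕1 = 1
Parity bits p1,p2,p4 = 001

001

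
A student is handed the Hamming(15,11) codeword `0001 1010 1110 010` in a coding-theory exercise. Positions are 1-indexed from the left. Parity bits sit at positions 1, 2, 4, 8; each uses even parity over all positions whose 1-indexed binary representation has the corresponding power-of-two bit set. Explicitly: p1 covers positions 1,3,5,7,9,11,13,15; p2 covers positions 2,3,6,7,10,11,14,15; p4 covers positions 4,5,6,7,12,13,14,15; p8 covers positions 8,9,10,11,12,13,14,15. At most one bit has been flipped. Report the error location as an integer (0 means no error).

s1: b1⊕b3⊕b5⊕b7⊕b9⊕b11⊕b13⊕b15 = 0⊕0⊕1⊕1⊕1⊕1⊕0⊕0 = 0
s2: b2⊕b3⊕b6⊕b7⊕b10⊕b11⊕b14⊕b15 = 0⊕0⊕0⊕1⊕1⊕1⊕1⊕0 = 0
s4: b4⊕b5⊕b6⊕b7⊕b12⊕b13⊕b14⊕b15 = 1⊕1⊕0⊕1⊕0⊕0⊕1⊕0 = 0
s8: b8⊕b9⊕b10⊕b11⊕b12⊕b13⊕b14⊕b15 = 0⊕1⊕1⊕1⊕0⊕0⊕1⊕0 = 0
Syndrome (s8...s1) = 0000 → position 0 (no error).

0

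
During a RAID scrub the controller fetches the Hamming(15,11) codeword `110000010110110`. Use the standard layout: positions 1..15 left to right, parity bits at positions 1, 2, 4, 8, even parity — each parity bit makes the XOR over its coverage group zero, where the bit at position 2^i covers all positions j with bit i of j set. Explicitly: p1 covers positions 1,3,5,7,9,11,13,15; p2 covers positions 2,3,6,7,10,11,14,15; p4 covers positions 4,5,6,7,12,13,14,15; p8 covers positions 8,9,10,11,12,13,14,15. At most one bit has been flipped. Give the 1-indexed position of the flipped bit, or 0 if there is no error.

9

s1: b1⊕b3⊕b5⊕b7⊕b9⊕b11⊕b13⊕b15 = 1⊕0⊕0⊕0⊕0⊕1⊕1⊕0 = 1
s2: b2⊕b3⊕b6⊕b7⊕b10⊕b11⊕b14⊕b15 = 1⊕0⊕0⊕0⊕1⊕1⊕1⊕0 = 0
s4: b4⊕b5⊕b6⊕b7⊕b12⊕b13⊕b14⊕b15 = 0⊕0⊕0⊕0⊕0⊕1⊕1⊕0 = 0
s8: b8⊕b9⊕b10⊕b11⊕b12⊕b13⊕b14⊕b15 = 1⊕0⊕1⊕1⊕0⊕1⊕1⊕0 = 1
Syndrome (s8...s1) = 1001 → position 9.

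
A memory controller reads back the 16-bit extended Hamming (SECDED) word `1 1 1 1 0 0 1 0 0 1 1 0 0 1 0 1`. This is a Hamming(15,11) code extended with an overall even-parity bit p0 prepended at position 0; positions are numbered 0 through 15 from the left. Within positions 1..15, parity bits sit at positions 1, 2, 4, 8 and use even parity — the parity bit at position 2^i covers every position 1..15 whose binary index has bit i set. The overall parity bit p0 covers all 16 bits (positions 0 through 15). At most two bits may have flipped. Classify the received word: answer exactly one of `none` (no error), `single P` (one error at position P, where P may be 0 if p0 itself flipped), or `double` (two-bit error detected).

single 7

s1: b1⊕b3⊕b5⊕b7⊕b9⊕b11⊕b13⊕b15 = 1⊕1⊕0⊕0⊕1⊕0⊕1⊕1 = 1
s2: b2⊕b3⊕b6⊕b7⊕b10⊕b11⊕b14⊕b15 = 1⊕1⊕1⊕0⊕1⊕0⊕0⊕1 = 1
s4: b4⊕b5⊕b6⊕b7⊕b12⊕b13⊕b14⊕b15 = 0⊕0⊕1⊕0⊕0⊕1⊕0⊕1 = 1
s8: b8⊕b9⊕b10⊕b11⊕b12⊕b13⊕b14⊕b15 = 0⊕1⊕1⊕0⊕0⊕1⊕0⊕1 = 0
Syndrome (s8...s1) = 0111 → position 7.
Overall parity (XOR of all 16 bits, including p0): 1⊕1⊕1⊕1⊕0⊕0⊕1⊕0⊕0⊕1⊕1⊕0⊕0⊕1⊕0⊕1 = 1
Overall=1, syndrome position=7 → single-bit error at position 7.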